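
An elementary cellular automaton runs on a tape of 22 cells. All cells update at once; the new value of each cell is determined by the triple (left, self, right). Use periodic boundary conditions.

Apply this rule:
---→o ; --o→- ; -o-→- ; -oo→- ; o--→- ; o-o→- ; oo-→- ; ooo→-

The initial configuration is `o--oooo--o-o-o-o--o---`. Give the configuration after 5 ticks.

--------------------o-
ooooooooooooooooooo---
--------------------o-  (repeats tick 1; period 2)
tick 5: --------------------o-

--------------------o-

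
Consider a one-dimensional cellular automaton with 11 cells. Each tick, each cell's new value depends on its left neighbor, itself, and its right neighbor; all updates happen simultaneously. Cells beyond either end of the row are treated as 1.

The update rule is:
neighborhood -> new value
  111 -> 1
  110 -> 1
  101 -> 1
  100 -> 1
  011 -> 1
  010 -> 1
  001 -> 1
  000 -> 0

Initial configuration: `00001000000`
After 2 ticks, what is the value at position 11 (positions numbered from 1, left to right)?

1

10011100001
11111110011
position 11 holds 1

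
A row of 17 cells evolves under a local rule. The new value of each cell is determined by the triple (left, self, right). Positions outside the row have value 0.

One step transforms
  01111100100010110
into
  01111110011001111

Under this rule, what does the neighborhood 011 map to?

At position 1 the neighborhood is 011; the next row has 1 there.

1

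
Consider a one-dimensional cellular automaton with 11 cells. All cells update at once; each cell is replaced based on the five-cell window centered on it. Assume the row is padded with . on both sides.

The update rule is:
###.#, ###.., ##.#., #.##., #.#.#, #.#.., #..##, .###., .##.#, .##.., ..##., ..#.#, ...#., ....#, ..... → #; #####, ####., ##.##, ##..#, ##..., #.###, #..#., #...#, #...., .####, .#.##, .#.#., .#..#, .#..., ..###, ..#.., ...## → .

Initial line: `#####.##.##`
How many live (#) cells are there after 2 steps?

9

....#.##.##
#####.##.##
count of #: 9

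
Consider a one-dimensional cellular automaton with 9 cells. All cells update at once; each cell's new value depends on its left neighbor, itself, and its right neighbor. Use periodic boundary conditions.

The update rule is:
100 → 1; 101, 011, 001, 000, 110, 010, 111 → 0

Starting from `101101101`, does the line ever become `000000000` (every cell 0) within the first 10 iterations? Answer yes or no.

000000000
all cells are 0 at iteration 1

yes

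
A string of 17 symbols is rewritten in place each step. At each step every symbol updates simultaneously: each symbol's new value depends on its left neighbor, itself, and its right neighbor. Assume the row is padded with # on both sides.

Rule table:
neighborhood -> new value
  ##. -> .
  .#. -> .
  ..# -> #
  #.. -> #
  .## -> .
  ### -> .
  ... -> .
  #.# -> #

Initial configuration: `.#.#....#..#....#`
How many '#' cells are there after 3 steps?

8

#.#.#..#.##.#..#.
.#.#.##.#..#.##.#
#.#.#..#.##.#..#.
count of #: 8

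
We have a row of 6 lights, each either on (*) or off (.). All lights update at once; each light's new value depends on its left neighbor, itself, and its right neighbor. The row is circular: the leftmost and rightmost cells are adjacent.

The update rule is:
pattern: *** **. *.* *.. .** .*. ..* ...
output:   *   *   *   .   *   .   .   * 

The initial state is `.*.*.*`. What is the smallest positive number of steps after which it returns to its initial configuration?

2

*.*.*.
.*.*.*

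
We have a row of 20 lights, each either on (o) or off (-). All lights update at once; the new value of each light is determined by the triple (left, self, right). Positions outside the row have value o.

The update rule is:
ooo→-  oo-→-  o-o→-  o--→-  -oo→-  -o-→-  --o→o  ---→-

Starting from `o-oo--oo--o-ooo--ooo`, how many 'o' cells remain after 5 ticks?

-----o---o------o---
----o---o------o---o
---o---o------o---o-
--o---o------o---o--
-o---o------o---o--o
count of o: 5

5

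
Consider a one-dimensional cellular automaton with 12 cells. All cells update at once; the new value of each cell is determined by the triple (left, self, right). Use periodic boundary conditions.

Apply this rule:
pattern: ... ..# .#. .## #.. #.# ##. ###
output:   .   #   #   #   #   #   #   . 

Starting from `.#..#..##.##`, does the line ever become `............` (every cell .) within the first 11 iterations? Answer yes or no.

############
............
all cells are . at iteration 2

yes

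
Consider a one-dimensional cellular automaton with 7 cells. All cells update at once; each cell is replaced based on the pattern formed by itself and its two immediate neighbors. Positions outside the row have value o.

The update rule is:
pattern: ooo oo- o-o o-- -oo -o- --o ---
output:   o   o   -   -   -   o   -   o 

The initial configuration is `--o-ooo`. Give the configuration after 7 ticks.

tick 1: --o--oo
tick 2: --o---o
tick 3: --o-o--
tick 4: --o-o--  (fixed point — unchanged through tick 7)

--o-o--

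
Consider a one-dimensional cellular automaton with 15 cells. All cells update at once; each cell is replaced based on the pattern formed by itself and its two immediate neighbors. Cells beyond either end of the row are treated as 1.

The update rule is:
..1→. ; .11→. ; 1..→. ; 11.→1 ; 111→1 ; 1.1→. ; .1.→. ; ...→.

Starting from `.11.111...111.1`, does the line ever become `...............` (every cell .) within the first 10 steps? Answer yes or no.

yes

..1..11....11..
......1.....1..
...............
all cells are . at step 3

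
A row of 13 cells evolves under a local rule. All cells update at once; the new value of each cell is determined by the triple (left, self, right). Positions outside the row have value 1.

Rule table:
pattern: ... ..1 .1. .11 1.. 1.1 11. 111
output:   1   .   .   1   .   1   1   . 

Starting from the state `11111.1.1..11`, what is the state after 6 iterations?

111111...11..

....11.1...1.
.11.111..1..1
11111.1.....1
....11..111.1
.11.11..1.111
111111...11..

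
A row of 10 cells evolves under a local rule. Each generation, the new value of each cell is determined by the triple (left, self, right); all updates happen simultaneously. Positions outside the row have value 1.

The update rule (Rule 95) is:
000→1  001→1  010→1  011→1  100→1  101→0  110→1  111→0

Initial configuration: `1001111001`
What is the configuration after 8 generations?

0001111000

generation 1: 1111001111
generation 2: 0001111000
generation 3: 1111001111  (repeats generation 1; period 2)
generation 8: 0001111000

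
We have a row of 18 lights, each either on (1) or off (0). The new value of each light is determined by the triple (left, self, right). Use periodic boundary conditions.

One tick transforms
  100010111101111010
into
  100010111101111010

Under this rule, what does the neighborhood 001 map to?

At position 3 the neighborhood is 001; the next row has 0 there.

0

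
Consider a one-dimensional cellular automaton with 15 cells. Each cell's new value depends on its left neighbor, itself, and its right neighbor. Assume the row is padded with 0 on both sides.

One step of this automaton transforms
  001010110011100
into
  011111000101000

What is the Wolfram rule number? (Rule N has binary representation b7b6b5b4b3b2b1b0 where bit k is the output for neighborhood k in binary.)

166

position 11: 111 → 1  (bit 7 = 1)
position 7: 110 → 0  (bit 6 = 0)
position 3: 101 → 1  (bit 5 = 1)
position 8: 100 → 0  (bit 4 = 0)
position 6: 011 → 0  (bit 3 = 0)
position 2: 010 → 1  (bit 2 = 1)
position 1: 001 → 1  (bit 1 = 1)
position 0: 000 → 0  (bit 0 = 0)
bits b7..b0 = 10100110 = 166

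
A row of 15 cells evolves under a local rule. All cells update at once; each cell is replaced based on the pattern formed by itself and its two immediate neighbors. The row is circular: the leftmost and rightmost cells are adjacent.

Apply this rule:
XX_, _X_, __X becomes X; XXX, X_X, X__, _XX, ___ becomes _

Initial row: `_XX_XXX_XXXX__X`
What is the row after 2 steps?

__X___X____X_XX
_XX__XX___XX__X

_XX__XX___XX__X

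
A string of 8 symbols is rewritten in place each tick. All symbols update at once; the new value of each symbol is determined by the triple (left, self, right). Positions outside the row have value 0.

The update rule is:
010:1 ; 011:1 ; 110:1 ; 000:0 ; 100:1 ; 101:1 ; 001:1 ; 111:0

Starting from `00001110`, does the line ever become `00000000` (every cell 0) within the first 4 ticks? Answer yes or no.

no

00011011
00111111
01100001
11110011
tick 4 is 11110011, still not uniform 0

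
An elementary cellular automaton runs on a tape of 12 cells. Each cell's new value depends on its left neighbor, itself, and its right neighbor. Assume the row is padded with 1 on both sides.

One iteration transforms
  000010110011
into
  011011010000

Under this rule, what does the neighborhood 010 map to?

1

At position 4 the neighborhood is 010; the next row has 1 there.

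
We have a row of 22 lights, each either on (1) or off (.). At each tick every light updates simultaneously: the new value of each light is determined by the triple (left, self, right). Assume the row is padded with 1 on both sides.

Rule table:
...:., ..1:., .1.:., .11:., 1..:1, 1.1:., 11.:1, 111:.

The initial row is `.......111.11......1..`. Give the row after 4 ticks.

..11........1..11.....

1........1..11......1.
11........1..11.......
.11........1..11......
..11........1..11.....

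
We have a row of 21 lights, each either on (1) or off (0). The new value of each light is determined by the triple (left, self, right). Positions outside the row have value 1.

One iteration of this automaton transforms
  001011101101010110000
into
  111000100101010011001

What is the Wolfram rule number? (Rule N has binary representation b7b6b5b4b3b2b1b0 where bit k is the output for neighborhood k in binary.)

86

position 5: 111 → 0  (bit 7 = 0)
position 6: 110 → 1  (bit 6 = 1)
position 3: 101 → 0  (bit 5 = 0)
position 0: 100 → 1  (bit 4 = 1)
position 4: 011 → 0  (bit 3 = 0)
position 2: 010 → 1  (bit 2 = 1)
position 1: 001 → 1  (bit 1 = 1)
position 18: 000 → 0  (bit 0 = 0)
bits b7..b0 = 01010110 = 86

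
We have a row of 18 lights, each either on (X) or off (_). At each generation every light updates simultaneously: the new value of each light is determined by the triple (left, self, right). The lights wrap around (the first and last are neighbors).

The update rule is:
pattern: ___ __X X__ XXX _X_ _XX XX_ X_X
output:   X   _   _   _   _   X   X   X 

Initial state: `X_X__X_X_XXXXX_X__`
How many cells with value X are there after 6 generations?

_X____X_XX___XX___
___XX__XXX_X_XX_XX
_X_XX__X_XX_XXXXXX
X_XXX___XXXXX____X
XXX_X_X_X___X_XX_X
__XX_X_X__X__XXXXX
count of X: 10

10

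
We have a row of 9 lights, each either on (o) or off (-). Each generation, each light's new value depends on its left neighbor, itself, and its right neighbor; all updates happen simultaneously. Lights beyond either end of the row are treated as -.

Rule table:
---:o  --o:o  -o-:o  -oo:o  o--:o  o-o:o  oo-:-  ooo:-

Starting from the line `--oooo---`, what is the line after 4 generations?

o---oooo-

ooo---ooo
o--oooo--
oooo---oo
o---oooo-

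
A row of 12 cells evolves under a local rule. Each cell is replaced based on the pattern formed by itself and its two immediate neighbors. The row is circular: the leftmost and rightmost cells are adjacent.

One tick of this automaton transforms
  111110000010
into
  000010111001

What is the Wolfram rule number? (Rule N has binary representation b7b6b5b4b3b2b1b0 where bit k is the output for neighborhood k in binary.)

97

position 1: 111 → 0  (bit 7 = 0)
position 4: 110 → 1  (bit 6 = 1)
position 11: 101 → 1  (bit 5 = 1)
position 5: 100 → 0  (bit 4 = 0)
position 0: 011 → 0  (bit 3 = 0)
position 10: 010 → 0  (bit 2 = 0)
position 9: 001 → 0  (bit 1 = 0)
position 6: 000 → 1  (bit 0 = 1)
bits b7..b0 = 01100001 = 97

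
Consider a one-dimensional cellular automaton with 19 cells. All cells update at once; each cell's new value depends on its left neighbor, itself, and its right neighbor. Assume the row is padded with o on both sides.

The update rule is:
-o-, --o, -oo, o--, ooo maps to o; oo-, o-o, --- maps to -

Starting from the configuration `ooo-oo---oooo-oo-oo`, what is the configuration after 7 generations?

--oo--oo--ooooooooo

oo--o-o-oooo--o--oo
o-ooo-o-ooo-ooooooo
--oo--o-oo--ooooooo
ooo-ooo-o-ooooooooo
oo--oo--o-ooooooooo
o-ooo-ooo-ooooooooo
--oo--oo--ooooooooo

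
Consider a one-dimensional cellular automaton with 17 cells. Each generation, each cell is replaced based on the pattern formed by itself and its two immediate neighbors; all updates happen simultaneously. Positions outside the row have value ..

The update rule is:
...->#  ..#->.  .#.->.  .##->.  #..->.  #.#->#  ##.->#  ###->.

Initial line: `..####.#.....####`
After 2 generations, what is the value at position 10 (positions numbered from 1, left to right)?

#....##..###....#
..##..#....#.##..
position 10 holds .

.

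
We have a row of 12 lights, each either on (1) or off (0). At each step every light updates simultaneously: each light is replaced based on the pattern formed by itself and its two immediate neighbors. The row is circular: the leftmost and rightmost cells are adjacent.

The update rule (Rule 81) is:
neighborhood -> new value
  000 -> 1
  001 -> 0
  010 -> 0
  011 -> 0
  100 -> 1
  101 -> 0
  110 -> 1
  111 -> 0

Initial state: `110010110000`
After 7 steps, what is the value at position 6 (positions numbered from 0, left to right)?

011000011110
001111000011
100001111001
111100001100
000111100110
110000110011
011110011000
position 6 holds 0

0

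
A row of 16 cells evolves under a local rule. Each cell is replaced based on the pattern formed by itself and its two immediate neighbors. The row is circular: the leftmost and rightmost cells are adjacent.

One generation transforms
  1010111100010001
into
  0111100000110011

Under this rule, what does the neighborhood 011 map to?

At position 4 the neighborhood is 011; the next row has 1 there.

1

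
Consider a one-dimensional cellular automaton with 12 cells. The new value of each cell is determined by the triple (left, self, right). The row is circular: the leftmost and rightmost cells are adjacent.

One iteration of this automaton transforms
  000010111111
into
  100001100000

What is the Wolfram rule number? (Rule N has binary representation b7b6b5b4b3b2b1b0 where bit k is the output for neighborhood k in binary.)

56

position 7: 111 → 0  (bit 7 = 0)
position 11: 110 → 0  (bit 6 = 0)
position 5: 101 → 1  (bit 5 = 1)
position 0: 100 → 1  (bit 4 = 1)
position 6: 011 → 1  (bit 3 = 1)
position 4: 010 → 0  (bit 2 = 0)
position 3: 001 → 0  (bit 1 = 0)
position 1: 000 → 0  (bit 0 = 0)
bits b7..b0 = 00111000 = 56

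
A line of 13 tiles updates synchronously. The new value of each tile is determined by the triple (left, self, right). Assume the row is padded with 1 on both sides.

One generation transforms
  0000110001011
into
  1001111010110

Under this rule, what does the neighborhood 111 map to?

0

At position 12 the neighborhood is 111; the next row has 0 there.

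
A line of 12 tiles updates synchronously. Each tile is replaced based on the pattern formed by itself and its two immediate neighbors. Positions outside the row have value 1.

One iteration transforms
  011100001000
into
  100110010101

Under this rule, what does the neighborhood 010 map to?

0

At position 8 the neighborhood is 010; the next row has 0 there.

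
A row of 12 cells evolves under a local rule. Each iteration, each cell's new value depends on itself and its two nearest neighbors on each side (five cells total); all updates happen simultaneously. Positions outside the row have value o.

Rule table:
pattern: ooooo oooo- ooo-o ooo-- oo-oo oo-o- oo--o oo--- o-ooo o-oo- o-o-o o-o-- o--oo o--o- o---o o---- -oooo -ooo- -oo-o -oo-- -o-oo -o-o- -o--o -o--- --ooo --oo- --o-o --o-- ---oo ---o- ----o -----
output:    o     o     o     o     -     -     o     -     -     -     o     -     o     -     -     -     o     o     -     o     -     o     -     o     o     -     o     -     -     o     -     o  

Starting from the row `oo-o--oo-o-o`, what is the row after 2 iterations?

oo--o-o-o--o

oo---o---o--
oo--o-o-o--o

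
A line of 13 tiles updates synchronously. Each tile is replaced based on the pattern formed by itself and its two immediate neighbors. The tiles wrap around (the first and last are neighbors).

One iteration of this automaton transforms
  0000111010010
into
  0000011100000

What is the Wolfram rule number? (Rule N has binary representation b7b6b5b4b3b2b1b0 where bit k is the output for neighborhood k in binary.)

position 5: 111 → 1  (bit 7 = 1)
position 6: 110 → 1  (bit 6 = 1)
position 7: 101 → 1  (bit 5 = 1)
position 9: 100 → 0  (bit 4 = 0)
position 4: 011 → 0  (bit 3 = 0)
position 8: 010 → 0  (bit 2 = 0)
position 3: 001 → 0  (bit 1 = 0)
position 0: 000 → 0  (bit 0 = 0)
bits b7..b0 = 11100000 = 224

224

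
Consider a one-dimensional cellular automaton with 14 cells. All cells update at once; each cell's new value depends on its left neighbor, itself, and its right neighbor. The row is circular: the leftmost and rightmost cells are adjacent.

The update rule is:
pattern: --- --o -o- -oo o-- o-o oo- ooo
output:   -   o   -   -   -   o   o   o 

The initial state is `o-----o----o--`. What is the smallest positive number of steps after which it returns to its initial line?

14

-----o----o--o
----o----o--o-
---o----o--o--
--o----o--o---
-o----o--o----
o----o--o-----
----o--o-----o
---o--o-----o-
--o--o-----o--
-o--o-----o---
o--o-----o----
--o-----o----o
-o-----o----o-
o-----o----o--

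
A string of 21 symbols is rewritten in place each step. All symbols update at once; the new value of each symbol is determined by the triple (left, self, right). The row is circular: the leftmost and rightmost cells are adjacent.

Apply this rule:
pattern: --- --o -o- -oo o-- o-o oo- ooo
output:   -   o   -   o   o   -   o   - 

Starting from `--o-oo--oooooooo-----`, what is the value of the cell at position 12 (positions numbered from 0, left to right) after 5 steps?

-o--ooooo------oo----
o-ooo---oo----oooo---
--o-oo-oooo--oo--oo-o
oo--oo-o--ooooooooo--
oooooo--ooo-------ooo
position 12 holds -

-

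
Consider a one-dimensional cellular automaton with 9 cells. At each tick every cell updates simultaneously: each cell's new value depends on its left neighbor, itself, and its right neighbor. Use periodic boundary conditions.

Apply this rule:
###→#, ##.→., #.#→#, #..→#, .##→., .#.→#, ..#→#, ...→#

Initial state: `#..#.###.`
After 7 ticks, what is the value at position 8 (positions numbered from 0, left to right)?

#

tick 1: #####.#.#
tick 2: ####.###.
tick 3: .##.#.#.#
tick 4: #..######
tick 5: .##.#####
tick 6: #..#.###.  (repeats tick 0; period 6)
tick 7: #####.#.#
position 8 holds #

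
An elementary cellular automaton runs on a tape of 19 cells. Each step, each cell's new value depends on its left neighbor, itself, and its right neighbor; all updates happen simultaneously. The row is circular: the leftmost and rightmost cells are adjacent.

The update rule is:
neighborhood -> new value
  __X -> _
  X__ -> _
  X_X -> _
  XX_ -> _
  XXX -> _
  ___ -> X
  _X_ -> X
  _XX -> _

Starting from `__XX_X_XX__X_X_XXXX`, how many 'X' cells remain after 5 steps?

step 1: _____X_____X_X_____
step 2: XXXX_X_XXX_X_X_XXXX
step 3: _____X_____X_X_____  (repeats step 1; period 2)
step 5: _____X_____X_X_____
count of X: 3

3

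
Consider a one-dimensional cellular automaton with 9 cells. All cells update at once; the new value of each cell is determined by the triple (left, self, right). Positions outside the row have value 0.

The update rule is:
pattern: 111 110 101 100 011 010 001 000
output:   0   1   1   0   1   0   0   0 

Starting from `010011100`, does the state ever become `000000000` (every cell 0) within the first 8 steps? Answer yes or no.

yes

000010100
000001000
000000000
all cells are 0 at step 3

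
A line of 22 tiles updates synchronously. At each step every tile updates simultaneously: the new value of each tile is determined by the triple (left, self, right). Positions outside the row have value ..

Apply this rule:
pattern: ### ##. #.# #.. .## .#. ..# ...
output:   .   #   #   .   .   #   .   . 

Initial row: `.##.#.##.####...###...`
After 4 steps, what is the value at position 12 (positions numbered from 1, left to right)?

..####.##...#.....#...
.....##.#...#.....#...
......###...#.....#...
........#...#.....#...
position 12 holds .

.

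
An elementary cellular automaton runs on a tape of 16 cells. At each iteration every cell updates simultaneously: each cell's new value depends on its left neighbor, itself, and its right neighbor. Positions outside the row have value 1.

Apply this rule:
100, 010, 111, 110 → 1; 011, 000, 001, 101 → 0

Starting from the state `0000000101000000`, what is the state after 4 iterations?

1111000011001100

1000000101100000
1100000100110000
1110000110011000
1111000011001100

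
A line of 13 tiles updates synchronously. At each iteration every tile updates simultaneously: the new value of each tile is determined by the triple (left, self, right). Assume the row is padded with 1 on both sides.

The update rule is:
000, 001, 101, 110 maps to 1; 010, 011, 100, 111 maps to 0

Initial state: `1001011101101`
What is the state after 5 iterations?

1101010101010

iteration 1: 1010100110110
iteration 2: 1101001011011
iteration 3: 0110010101100
iteration 4: 1010101010101
iteration 5: 1101010101010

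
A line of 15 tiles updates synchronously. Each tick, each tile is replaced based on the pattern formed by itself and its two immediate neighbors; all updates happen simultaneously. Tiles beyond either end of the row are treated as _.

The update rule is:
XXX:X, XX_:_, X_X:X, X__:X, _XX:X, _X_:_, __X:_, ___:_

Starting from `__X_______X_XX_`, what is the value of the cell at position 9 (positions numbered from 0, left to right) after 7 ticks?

X

___X_______XX_X
____X______X_X_
_____X______X_X
______X______X_
_______X______X
________X______
_________X_____
position 9 holds X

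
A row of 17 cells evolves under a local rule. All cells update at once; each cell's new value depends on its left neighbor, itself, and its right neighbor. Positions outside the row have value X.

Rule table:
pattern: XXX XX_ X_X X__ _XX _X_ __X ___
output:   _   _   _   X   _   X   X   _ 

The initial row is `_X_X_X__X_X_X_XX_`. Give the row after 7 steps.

_X_X_XXXX_X_X____
_X_X______X_XX__X
_X_XX____XX___XX_
_X___X__X__X_X___
_XX_XXXXXXXX_XX_X
_________________
X_______________X

X_______________X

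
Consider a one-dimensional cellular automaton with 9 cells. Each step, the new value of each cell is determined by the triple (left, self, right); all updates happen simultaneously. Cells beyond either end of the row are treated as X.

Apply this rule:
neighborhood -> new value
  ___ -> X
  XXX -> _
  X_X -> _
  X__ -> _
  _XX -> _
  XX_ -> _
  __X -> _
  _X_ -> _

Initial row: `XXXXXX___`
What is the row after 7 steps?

_______X_

_______X_
_XXXXX___
_______X_  (repeats step 1; period 2)
step 7: _______X_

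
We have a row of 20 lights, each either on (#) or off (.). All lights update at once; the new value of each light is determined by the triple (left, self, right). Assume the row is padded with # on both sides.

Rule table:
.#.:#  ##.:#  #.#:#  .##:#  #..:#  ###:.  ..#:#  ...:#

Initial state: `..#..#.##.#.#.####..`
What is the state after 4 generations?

generation 1: ###############..###
generation 2: ..............####..
generation 3: ###############..###  (repeats generation 1; period 2)
generation 4: ..............####..

..............####..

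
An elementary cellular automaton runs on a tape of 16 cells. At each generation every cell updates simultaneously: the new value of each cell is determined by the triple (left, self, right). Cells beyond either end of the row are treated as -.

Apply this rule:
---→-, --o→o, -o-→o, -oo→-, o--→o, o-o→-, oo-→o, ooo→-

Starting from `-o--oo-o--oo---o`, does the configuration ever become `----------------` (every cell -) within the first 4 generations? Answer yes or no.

no

oooo-o-ooo-oo-oo
---o-o---o--o--o
--oo-oo-oooooooo
-o-o--o--------o
generation 4 is -o-o--o--------o, still not uniform -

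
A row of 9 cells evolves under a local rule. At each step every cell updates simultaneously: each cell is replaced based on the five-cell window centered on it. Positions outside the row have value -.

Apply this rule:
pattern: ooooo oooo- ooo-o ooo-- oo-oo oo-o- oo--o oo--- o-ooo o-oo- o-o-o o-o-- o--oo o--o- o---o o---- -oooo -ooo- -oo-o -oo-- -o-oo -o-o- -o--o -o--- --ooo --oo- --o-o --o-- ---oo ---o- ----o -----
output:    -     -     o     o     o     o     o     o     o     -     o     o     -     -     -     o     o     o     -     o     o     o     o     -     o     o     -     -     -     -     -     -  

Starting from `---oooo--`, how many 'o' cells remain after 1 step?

---oo-ooo
count of o: 5

5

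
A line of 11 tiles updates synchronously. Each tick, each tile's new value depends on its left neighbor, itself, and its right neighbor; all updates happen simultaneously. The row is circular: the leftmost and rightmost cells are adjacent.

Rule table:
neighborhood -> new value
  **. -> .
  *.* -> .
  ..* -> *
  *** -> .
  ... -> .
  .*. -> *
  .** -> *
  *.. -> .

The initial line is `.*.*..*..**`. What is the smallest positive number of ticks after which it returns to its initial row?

22

.*.*.**.**.
**.*.*..*..
*..*.*.**.*
..**.*.*..*
.**..*.*.**
.*..**.*.*.
**.**..*.*.
*..*..**.*.
*.**.**..*.
*.*..*..**.
*.*.**.**..
*.*.*..*..*
..*.*.**.**
.**.*.*..*.
**..*.*.**.
*..**.*.*..
*.**..*.*.*
..*..**.*.*
.**.**..*.*
.*..*..**.*
.*.**.**..*
.*.*..*..**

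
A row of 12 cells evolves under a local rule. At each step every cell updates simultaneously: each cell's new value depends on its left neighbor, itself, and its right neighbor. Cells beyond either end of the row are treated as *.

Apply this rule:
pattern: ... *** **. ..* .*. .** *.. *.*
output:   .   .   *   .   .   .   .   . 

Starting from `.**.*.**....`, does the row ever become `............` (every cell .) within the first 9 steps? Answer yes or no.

step 1: ..*....*....
step 2: ............
all cells are . at step 2

yes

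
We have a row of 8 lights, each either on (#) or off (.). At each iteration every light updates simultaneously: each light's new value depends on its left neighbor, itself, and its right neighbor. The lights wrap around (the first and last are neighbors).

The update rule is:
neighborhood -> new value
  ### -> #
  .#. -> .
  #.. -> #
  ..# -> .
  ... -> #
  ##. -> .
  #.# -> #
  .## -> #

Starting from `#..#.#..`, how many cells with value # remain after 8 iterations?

.#..#.#.
..#..#.#
#..#..#.
.#..#..#
#.#..#..
.#.#..#.
..#.#..#
#..#.#..
count of #: 3

3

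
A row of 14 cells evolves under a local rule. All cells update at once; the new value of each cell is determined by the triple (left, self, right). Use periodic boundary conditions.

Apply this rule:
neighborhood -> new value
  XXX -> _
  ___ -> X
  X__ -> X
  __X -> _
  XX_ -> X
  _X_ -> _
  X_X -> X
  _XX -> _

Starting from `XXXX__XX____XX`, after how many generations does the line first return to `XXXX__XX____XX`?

___XX__XXXX___
XX__XX____XXXX
_XX__XXXX_____
__XX____XXXXXX
X__XXXX______X
XX____XXXXXX__
_XXXX______XX_
____XXXXXX__XX
XXX______XX__X
__XXXXXX__XX__
X______XX__XXX
XXXXXX__XX____
_____XX__XXXX_
XXXX__XX____XX

14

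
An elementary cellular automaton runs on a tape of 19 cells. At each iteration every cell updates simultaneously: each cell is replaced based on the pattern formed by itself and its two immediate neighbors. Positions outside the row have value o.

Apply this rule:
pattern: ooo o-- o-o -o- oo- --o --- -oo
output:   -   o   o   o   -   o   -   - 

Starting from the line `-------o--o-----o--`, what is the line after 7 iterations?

o-----oooooo---oooo
-o---o------o-o----
ooo-ooo----ooooo--o
---o---o--o-----oo-
o-ooo-oooooo---o--o
-o---o------o-oooo-
ooo-ooo----ooo----o

ooo-ooo----ooo----o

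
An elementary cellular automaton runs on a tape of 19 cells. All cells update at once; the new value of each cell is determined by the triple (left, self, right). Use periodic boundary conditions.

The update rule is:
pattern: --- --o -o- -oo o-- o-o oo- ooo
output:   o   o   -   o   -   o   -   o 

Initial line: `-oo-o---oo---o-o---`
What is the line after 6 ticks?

oo-o--ooo--oo-o--oo
o-o--ooo--oo-o--ooo
-o--ooo--oo-o--oooo
o--ooo--oo-o--oooo-
--ooo--oo-o--oooo-o
-ooo--oo-o--oooo-o-

-ooo--oo-o--oooo-o-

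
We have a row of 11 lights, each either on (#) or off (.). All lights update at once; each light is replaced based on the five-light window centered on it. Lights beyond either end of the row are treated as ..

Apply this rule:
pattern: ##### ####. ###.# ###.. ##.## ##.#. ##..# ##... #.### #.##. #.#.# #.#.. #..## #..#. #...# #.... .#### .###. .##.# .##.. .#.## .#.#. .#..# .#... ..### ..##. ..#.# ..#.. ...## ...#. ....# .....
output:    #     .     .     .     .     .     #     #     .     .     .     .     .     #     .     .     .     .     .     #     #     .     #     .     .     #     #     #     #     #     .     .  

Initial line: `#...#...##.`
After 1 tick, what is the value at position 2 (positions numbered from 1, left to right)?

#..##..####
position 2 holds .

.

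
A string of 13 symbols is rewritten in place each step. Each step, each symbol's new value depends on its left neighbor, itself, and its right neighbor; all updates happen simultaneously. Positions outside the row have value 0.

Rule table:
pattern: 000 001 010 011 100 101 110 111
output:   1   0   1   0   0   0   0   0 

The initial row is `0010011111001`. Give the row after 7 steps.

1010000000001
1010111111101
1010000000001  (repeats step 1; period 2)
step 7: 1010000000001

1010000000001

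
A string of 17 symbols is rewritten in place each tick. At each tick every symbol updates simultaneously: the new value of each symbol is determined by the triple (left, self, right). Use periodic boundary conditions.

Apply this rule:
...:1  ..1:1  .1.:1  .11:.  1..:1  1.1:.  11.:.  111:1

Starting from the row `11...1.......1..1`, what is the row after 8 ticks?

tick 1: 1.11111111111111.
tick 2: 1..111111111111..
tick 3: 111.1111111111.11
tick 4: 11...11111111...1
tick 5: 1.111.111111.111.
tick 6: 1..1...1111...1..
tick 7: 1111111.11.111111
tick 8: 111111......11111

111111......11111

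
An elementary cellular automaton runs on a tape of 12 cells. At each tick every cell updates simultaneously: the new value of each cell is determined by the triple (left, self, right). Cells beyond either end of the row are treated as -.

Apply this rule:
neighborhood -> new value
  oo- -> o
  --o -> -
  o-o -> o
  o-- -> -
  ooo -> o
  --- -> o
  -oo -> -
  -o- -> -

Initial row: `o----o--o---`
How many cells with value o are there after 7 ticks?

4

--oo------oo
o--o-oooo--o
----o-ooo---
ooo--o-oo-oo
-oo---o-oo-o
--o-o--o-oo-
o--o----o-o-
count of o: 4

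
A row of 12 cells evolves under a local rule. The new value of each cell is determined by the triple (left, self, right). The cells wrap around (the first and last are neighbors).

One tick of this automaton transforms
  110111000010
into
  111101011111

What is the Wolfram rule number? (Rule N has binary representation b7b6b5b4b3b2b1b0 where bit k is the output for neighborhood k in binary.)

position 4: 111 → 0  (bit 7 = 0)
position 1: 110 → 1  (bit 6 = 1)
position 2: 101 → 1  (bit 5 = 1)
position 6: 100 → 0  (bit 4 = 0)
position 0: 011 → 1  (bit 3 = 1)
position 10: 010 → 1  (bit 2 = 1)
position 9: 001 → 1  (bit 1 = 1)
position 7: 000 → 1  (bit 0 = 1)
bits b7..b0 = 01101111 = 111

111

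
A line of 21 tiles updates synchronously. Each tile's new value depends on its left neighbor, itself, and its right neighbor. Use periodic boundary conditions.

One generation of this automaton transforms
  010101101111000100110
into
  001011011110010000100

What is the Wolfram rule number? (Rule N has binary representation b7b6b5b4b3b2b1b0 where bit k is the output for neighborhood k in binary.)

position 9: 111 → 1  (bit 7 = 1)
position 6: 110 → 0  (bit 6 = 0)
position 2: 101 → 1  (bit 5 = 1)
position 12: 100 → 0  (bit 4 = 0)
position 5: 011 → 1  (bit 3 = 1)
position 1: 010 → 0  (bit 2 = 0)
position 0: 001 → 0  (bit 1 = 0)
position 13: 000 → 1  (bit 0 = 1)
bits b7..b0 = 10101001 = 169

169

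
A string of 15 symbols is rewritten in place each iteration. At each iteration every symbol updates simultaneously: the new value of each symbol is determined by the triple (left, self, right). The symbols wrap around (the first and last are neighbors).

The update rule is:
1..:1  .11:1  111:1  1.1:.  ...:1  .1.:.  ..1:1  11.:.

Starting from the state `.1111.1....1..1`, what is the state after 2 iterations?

111.111111..1.1

iteration 1: .111...1111.11.
iteration 2: 111.111111..1.1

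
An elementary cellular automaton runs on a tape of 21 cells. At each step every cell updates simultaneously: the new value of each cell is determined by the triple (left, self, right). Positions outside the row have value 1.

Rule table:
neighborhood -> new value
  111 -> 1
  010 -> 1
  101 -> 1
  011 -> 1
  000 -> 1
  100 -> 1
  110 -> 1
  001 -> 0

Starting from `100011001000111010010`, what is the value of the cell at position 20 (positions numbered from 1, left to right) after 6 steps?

step 1: 111011101110111111011
step 2: 111111111111111111111
step 3: 111111111111111111111  (fixed point — unchanged through step 6)
position 20 holds 1

1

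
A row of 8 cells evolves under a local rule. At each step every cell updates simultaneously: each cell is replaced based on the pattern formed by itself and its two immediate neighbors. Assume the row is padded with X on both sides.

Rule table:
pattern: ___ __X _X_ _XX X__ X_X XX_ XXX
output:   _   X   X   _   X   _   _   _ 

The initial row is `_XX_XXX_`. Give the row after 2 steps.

X______X

step 1: ________
step 2: X______X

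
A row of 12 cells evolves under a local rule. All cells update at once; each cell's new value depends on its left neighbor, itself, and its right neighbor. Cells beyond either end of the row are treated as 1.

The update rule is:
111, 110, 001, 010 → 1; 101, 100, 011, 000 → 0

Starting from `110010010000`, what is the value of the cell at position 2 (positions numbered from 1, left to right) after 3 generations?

1

generation 1: 110110110001
generation 2: 110010010010
generation 3: 110110110110
position 2 holds 1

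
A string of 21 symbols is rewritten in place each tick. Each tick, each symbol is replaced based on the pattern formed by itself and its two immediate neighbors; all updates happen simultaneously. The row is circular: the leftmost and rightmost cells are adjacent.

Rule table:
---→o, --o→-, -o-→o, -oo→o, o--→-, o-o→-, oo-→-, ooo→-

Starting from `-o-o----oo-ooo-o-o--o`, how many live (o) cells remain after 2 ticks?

-o-o-oo-o--o---o-o--o
-o-o-o--o--o-o-o-o--o
count of o: 9

9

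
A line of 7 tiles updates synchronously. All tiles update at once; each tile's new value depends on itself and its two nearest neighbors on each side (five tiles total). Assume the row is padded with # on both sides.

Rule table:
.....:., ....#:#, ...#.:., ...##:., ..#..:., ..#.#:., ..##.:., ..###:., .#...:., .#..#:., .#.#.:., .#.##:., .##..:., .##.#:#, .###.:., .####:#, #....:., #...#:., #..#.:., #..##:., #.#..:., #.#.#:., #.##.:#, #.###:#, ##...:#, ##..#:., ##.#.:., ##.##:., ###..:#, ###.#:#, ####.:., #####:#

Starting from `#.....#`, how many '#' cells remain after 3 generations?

##..#..
.#.....
.....#.
count of #: 1

1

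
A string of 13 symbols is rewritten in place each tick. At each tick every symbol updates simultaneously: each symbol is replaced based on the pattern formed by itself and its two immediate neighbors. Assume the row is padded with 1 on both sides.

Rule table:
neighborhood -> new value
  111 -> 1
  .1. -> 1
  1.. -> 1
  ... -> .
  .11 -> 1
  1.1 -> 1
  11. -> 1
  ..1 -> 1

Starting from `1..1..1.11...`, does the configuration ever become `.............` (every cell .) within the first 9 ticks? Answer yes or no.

no

tick 1: 11111111111.1
tick 2: 1111111111111
tick 3: 1111111111111  (fixed point — unchanged through tick 9)
tick 9 is 1111111111111, still not uniform .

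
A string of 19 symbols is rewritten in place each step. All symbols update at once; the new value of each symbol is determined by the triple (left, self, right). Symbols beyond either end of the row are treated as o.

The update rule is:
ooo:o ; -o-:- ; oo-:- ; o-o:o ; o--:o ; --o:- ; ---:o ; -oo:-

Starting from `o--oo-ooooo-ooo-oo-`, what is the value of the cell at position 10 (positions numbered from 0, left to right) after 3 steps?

-o---o-ooo-o-o-o--o
o-oo--o-o-o-o-o-o--
-o--o--o-o-o-o-o-o-
position 10 holds -

-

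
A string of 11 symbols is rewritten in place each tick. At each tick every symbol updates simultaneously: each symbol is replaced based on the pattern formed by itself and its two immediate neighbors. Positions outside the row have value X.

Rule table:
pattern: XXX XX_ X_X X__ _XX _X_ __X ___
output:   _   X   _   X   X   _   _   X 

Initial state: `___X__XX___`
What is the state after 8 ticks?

XX__X_XXXX_
_XX___X__X_
_XXXX__X___
_X__XX__XX_
__X_XXX_XX_
X___X_X_XX_
XXX_____XX_
__XXXXX_XX_

__XXXXX_XX_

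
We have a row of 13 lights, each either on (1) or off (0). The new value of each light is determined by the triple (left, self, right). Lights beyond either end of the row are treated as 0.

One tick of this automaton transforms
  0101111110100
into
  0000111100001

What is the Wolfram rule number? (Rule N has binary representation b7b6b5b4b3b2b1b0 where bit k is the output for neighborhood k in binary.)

129

position 4: 111 → 1  (bit 7 = 1)
position 8: 110 → 0  (bit 6 = 0)
position 2: 101 → 0  (bit 5 = 0)
position 11: 100 → 0  (bit 4 = 0)
position 3: 011 → 0  (bit 3 = 0)
position 1: 010 → 0  (bit 2 = 0)
position 0: 001 → 0  (bit 1 = 0)
position 12: 000 → 1  (bit 0 = 1)
bits b7..b0 = 10000001 = 129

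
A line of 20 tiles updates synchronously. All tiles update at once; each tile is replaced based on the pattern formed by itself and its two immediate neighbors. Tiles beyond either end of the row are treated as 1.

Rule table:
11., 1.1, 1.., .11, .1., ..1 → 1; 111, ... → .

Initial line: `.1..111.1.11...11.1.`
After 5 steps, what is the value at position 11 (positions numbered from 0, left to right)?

.

11111.1111111.111111
....111.....111.....
1..11.11...11.11...1
111111111.1111111.11
........111.....111.
position 11 holds .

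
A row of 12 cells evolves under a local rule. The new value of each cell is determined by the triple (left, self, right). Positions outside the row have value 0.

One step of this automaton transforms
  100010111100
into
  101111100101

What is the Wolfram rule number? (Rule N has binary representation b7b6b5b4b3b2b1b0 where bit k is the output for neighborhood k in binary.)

111

position 7: 111 → 0  (bit 7 = 0)
position 9: 110 → 1  (bit 6 = 1)
position 5: 101 → 1  (bit 5 = 1)
position 1: 100 → 0  (bit 4 = 0)
position 6: 011 → 1  (bit 3 = 1)
position 0: 010 → 1  (bit 2 = 1)
position 3: 001 → 1  (bit 1 = 1)
position 2: 000 → 1  (bit 0 = 1)
bits b7..b0 = 01101111 = 111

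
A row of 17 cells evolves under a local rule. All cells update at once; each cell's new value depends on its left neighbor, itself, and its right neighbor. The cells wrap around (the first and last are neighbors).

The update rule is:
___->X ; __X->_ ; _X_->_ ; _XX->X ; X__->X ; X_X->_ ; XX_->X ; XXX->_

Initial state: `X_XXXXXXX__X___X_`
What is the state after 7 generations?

__X_____XX__XX___
X__XXXX_XXX_XXXXX
XX_X__X_X_X_X____
XX__X________XXX_
XXX__XXXXXXX_X_X_
X_XX_X_____X_____
__XX__XXXX__XXXX_

__XX__XXXX__XXXX_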